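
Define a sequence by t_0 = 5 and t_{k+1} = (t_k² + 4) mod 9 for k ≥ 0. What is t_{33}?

Computing terms: t_0 = 5; t_1 = 2; t_2 = 8; t_3 = 5.
Since t_3 = t_0 = 5, the sequence is periodic with period 3.
So t_{33} = t_{0 + ((33-0) mod 3)} = t_0 = 5.

5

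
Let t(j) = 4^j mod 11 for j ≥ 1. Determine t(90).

1

Computing terms: t(1) = 4, t(2) = 5, t(3) = 9, t(4) = 3, t(5) = 1, t(6) = 4.
The sequence repeats with period 5.
So t(90) = t(1 + ((90-1) mod 5)) = t(5) = 1.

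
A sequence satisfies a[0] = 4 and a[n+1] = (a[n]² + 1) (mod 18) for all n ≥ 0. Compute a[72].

Listing terms: a[0] = 4; a[1] = 17; a[2] = 2; a[3] = 5; a[4] = 8; a[5] = 11; a[6] = 14; a[7] = 17.
Since a[7] = a[1] = 17, the sequence is eventually periodic: after a pre-period of length 1 it cycles with period 6.
For n ≥ 1, a[n] depends only on (n - 1) mod 6. (72 - 1) mod 6 = 5, so a[72] = a[6] = 14.

14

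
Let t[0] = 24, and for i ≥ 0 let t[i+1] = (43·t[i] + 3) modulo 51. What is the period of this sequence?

t[0] = 24, t[1] = 15, t[2] = 36, t[3] = 21, t[4] = 39, t[5] = 48, t[6] = 27, t[7] = 42, t[8] = 24.
Since t[8] = t[0] = 24, the sequence is periodic with period 8.

8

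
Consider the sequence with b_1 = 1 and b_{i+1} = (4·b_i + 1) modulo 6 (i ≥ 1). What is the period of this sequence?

3

We have b_1 = 1,  b_2 = 5,  b_3 = 3,  b_4 = 1.
Since b_4 = b_1 = 1, the sequence is periodic with period 3.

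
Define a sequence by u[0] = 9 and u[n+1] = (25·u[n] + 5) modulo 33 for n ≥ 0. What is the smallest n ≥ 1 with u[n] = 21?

We have u[0] = 9; u[1] = 32; u[2] = 13; u[3] = 0; u[4] = 5; u[5] = 31; u[6] = 21; u[7] = 2; u[8] = 22; u[9] = 27; u[10] = 20; u[11] = 10; u[12] = 24; u[13] = 11; u[14] = 16; u[15] = 9.
Since u[15] = u[0] = 9, the sequence is periodic with period 15.
The value 21 first appears (with n ≥ 1) at u[6].

6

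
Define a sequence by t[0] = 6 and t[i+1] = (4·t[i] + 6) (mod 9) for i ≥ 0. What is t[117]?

6

Listing terms: t[0] = 6,  t[1] = 3,  t[2] = 0,  t[3] = 6.
The sequence repeats with period 3.
(117 - 0) mod 3 = 0, so t[117] = t[0] = 6.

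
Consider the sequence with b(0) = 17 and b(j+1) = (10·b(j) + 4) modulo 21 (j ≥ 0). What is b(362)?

Listing terms: b(0) = 17, b(1) = 6, b(2) = 1, b(3) = 14, b(4) = 18, b(5) = 16, b(6) = 17.
Since b(6) = b(0) = 17, the sequence is periodic with period 6.
So b(362) = b(0 + ((362-0) mod 6)) = b(2) = 1.

1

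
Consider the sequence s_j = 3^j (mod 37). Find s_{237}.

Computing terms: s_1 = 3, s_2 = 9, s_3 = 27, s_4 = 7, s_5 = 21, s_6 = 26, s_7 = 4, s_8 = 12, s_9 = 36, s_{10} = 34, s_{11} = 28, s_{12} = 10, s_{13} = 30, s_{14} = 16, s_{15} = 11, s_{16} = 33, s_{17} = 25, s_{18} = 1, s_{19} = 3.
The sequence repeats with period 18.
(237 - 1) mod 18 = 2, so s_{237} = s_3 = 27.

27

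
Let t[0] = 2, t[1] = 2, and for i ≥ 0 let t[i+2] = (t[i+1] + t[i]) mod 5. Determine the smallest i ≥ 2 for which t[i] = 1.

We have t[0] = 2; t[1] = 2; t[2] = 4; t[3] = 1; t[4] = 0; t[5] = 1; t[6] = 1; t[7] = 2; t[8] = 3; t[9] = 0; t[10] = 3; t[11] = 3; t[12] = 1; t[13] = 4; t[14] = 0; t[15] = 4; t[16] = 4; t[17] = 3; t[18] = 2; t[19] = 0; t[20] = 2; t[21] = 2.
Since (t[20], t[21]) = (t[0], t[1]) = (2, 2) (two consecutive terms determine the rest), the sequence is periodic with period 20.
The value 1 first appears (with i ≥ 2) at t[3].

3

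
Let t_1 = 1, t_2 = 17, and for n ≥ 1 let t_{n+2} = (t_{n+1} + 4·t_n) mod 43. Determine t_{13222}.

12

t_1 = 1, t_2 = 17, t_3 = 21, t_4 = 3, t_5 = 1, t_6 = 13, t_7 = 17, t_8 = 26, t_9 = 8, t_{10} = 26, t_{11} = 15, t_{12} = 33, t_{13} = 7, t_{14} = 10, t_{15} = 38, t_{16} = 35, t_{17} = 15, t_{18} = 26, t_{19} = 0, t_{20} = 18, t_{21} = 18, t_{22} = 4, t_{23} = 33, t_{24} = 6, t_{25} = 9, t_{26} = 33, t_{27} = 26, t_{28} = 29, t_{29} = 4, t_{30} = 34, t_{31} = 7, t_{32} = 14, t_{33} = 42, t_{34} = 12, t_{35} = 8, t_{36} = 13, t_{37} = 2, t_{38} = 11, t_{39} = 19, t_{40} = 20, t_{41} = 10, t_{42} = 4, t_{43} = 1, t_{44} = 17.
The sequence repeats with period 42.
So t_{13222} = t_{1 + ((13222-1) mod 42)} = t_{34} = 12.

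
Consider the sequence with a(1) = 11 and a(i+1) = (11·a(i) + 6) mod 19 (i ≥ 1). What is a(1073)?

Computing terms: a(1) = 11,  a(2) = 13,  a(3) = 16,  a(4) = 11.
The sequence repeats with period 3.
(1073 - 1) mod 3 = 1, so a(1073) = a(2) = 13.

13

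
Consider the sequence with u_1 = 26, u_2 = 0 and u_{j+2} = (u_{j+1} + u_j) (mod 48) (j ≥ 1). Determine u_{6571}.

2

Listing terms: u_1 = 26; u_2 = 0; u_3 = 26; u_4 = 26; u_5 = 4; u_6 = 30; u_7 = 34; u_8 = 16; u_9 = 2; u_{10} = 18; u_{11} = 20; u_{12} = 38; u_{13} = 10; u_{14} = 0; u_{15} = 10; u_{16} = 10; u_{17} = 20; u_{18} = 30; u_{19} = 2; u_{20} = 32; u_{21} = 34; u_{22} = 18; u_{23} = 4; u_{24} = 22; u_{25} = 26; u_{26} = 0.
Since (u_{25}, u_{26}) = (u_1, u_2) = (26, 0) (two consecutive terms determine the rest), the sequence is periodic with period 24.
So u_{6571} = u_{1 + ((6571-1) mod 24)} = u_{19} = 2.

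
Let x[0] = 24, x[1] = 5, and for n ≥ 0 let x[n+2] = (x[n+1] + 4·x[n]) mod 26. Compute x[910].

21

x[0] = 24; x[1] = 5; x[2] = 23; x[3] = 17; x[4] = 5; x[5] = 21; x[6] = 15; x[7] = 21; x[8] = 3; x[9] = 9; x[10] = 21; x[11] = 5; x[12] = 11; x[13] = 5; x[14] = 23.
Since (x[13], x[14]) = (x[1], x[2]) = (5, 23) (two consecutive terms determine the rest), the sequence is eventually periodic: after a pre-period of length 1 it cycles with period 12.
For n ≥ 1, x[n] depends only on (n - 1) mod 12. (910 - 1) mod 12 = 9, so x[910] = x[10] = 21.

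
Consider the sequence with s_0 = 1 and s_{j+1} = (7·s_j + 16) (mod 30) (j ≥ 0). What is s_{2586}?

7

Computing terms: s_0 = 1; s_1 = 23; s_2 = 27; s_3 = 25; s_4 = 11; s_5 = 3; s_6 = 7; s_7 = 5; s_8 = 21; s_9 = 13; s_{10} = 17; s_{11} = 15; s_{12} = 1.
Since s_{12} = s_0 = 1, the sequence is periodic with period 12.
So s_{2586} = s_{0 + ((2586-0) mod 12)} = s_6 = 7.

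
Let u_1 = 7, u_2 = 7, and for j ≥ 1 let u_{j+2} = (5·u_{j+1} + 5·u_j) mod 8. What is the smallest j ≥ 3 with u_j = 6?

3

Listing terms: u_1 = 7; u_2 = 7; u_3 = 6; u_4 = 1; u_5 = 3; u_6 = 4; u_7 = 3; u_8 = 3; u_9 = 6; u_{10} = 5; u_{11} = 7; u_{12} = 4; u_{13} = 7; u_{14} = 7.
The sequence repeats with period 12.
The value 6 first appears (with j ≥ 3) at u_3.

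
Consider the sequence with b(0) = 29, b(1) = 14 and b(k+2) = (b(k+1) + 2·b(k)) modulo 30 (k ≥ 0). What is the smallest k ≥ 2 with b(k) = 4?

Listing terms: b(0) = 29,  b(1) = 14,  b(2) = 12,  b(3) = 10,  b(4) = 4,  b(5) = 24,  b(6) = 2,  b(7) = 20,  b(8) = 24,  b(9) = 4,  b(10) = 22,  b(11) = 0,  b(12) = 14,  b(13) = 14,  b(14) = 12.
Since (b(13), b(14)) = (b(1), b(2)) = (14, 12) (two consecutive terms determine the rest), the sequence is eventually periodic: after a pre-period of length 1 it cycles with period 12.
The value 4 first appears (with k ≥ 2) at b(4).

4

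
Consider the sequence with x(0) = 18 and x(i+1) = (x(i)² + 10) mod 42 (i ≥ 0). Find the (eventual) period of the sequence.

Computing terms: x(0) = 18; x(1) = 40; x(2) = 14; x(3) = 38; x(4) = 26; x(5) = 14.
Since x(5) = x(2) = 14, the sequence is eventually periodic: after a pre-period of length 2 it cycles with period 3.

3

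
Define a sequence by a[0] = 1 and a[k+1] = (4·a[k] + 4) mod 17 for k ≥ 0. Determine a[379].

a[0] = 1,  a[1] = 8,  a[2] = 2,  a[3] = 12,  a[4] = 1.
Since a[4] = a[0] = 1, the sequence is periodic with period 4.
So a[379] = a[0 + ((379-0) mod 4)] = a[3] = 12.

12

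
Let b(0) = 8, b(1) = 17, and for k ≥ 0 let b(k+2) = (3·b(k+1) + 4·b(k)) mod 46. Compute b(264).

b(0) = 8; b(1) = 17; b(2) = 37; b(3) = 41; b(4) = 41; b(5) = 11; b(6) = 13; b(7) = 37; b(8) = 25; b(9) = 39; b(10) = 33; b(11) = 25; b(12) = 23; b(13) = 31; b(14) = 1; b(15) = 35; b(16) = 17; b(17) = 7; b(18) = 43; b(19) = 19; b(20) = 45; b(21) = 27; b(22) = 31; b(23) = 17; b(24) = 37.
Since (b(23), b(24)) = (b(1), b(2)) = (17, 37) (two consecutive terms determine the rest), the sequence is eventually periodic: after a pre-period of length 1 it cycles with period 22.
For k ≥ 1, b(k) depends only on (k - 1) mod 22. (264 - 1) mod 22 = 21, so b(264) = b(22) = 31.

31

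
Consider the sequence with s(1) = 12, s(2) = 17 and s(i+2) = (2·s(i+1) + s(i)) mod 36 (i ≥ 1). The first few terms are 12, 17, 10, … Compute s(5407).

s(1) = 12,  s(2) = 17,  s(3) = 10,  s(4) = 1,  s(5) = 12,  s(6) = 25,  s(7) = 26,  s(8) = 5,  s(9) = 0,  s(10) = 5,  s(11) = 10,  s(12) = 25,  s(13) = 24,  s(14) = 1,  s(15) = 26,  s(16) = 17,  s(17) = 24,  s(18) = 29,  s(19) = 10,  s(20) = 13,  s(21) = 0,  s(22) = 13,  s(23) = 26,  s(24) = 29,  s(25) = 12,  s(26) = 17.
Since (s(25), s(26)) = (s(1), s(2)) = (12, 17) (two consecutive terms determine the rest), the sequence is periodic with period 24.
So s(5407) = s(1 + ((5407-1) mod 24)) = s(7) = 26.

26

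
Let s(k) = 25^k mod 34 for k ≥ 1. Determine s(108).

We have s(1) = 25,  s(2) = 13,  s(3) = 19,  s(4) = 33,  s(5) = 9,  s(6) = 21,  s(7) = 15,  s(8) = 1,  s(9) = 25.
Since s(9) = s(1) = 25, the sequence is periodic with period 8.
(108 - 1) mod 8 = 3, so s(108) = s(4) = 33.

33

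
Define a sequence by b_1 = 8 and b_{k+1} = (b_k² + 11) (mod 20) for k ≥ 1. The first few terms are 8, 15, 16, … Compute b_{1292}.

15

Listing terms: b_1 = 8,  b_2 = 15,  b_3 = 16,  b_4 = 7,  b_5 = 0,  b_6 = 11,  b_7 = 12,  b_8 = 15.
Since b_8 = b_2 = 15, the sequence is eventually periodic: after a pre-period of length 1 it cycles with period 6.
For k ≥ 2, b_k depends only on (k - 2) mod 6. (1292 - 2) mod 6 = 0, so b_{1292} = b_2 = 15.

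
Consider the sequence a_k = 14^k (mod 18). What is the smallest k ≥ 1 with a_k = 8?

We have a_0 = 1; a_1 = 14; a_2 = 16; a_3 = 8; a_4 = 4; a_5 = 2; a_6 = 10; a_7 = 14.
Since a_7 = a_1 = 14, the sequence is eventually periodic: after a pre-period of length 1 it cycles with period 6.
The value 8 first appears (with k ≥ 1) at a_3.

3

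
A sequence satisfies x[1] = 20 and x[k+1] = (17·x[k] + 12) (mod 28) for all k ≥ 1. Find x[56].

Listing terms: x[1] = 20, x[2] = 16, x[3] = 4, x[4] = 24, x[5] = 0, x[6] = 12, x[7] = 20.
Since x[7] = x[1] = 20, the sequence is periodic with period 6.
So x[56] = x[1 + ((56-1) mod 6)] = x[2] = 16.

16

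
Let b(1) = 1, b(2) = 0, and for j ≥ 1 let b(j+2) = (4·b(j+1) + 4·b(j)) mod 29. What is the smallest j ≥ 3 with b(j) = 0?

7

Listing terms: b(1) = 1; b(2) = 0; b(3) = 4; b(4) = 16; b(5) = 22; b(6) = 7; b(7) = 0; b(8) = 28; b(9) = 25; b(10) = 9; b(11) = 20; b(12) = 0; b(13) = 22; b(14) = 1; b(15) = 5; b(16) = 24; b(17) = 0; b(18) = 9; b(19) = 7; b(20) = 6; b(21) = 23; b(22) = 0; b(23) = 5; b(24) = 20; b(25) = 13; b(26) = 16; b(27) = 0; b(28) = 6; b(29) = 24; b(30) = 4; b(31) = 25; b(32) = 0; b(33) = 13; b(34) = 23; b(35) = 28; b(36) = 1; b(37) = 0.
The sequence repeats with period 35.
The value 0 first appears (with j ≥ 3) at b(7).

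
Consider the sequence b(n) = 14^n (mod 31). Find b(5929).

7

Listing terms: b(1) = 14,  b(2) = 10,  b(3) = 16,  b(4) = 7,  b(5) = 5,  b(6) = 8,  b(7) = 19,  b(8) = 18,  b(9) = 4,  b(10) = 25,  b(11) = 9,  b(12) = 2,  b(13) = 28,  b(14) = 20,  b(15) = 1,  b(16) = 14.
Since b(16) = b(1) = 14, the sequence is periodic with period 15.
(5929 - 1) mod 15 = 3, so b(5929) = b(4) = 7.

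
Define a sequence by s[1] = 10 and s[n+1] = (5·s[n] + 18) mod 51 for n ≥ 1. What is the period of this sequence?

We have s[1] = 10; s[2] = 17; s[3] = 1; s[4] = 23; s[5] = 31; s[6] = 20; s[7] = 16; s[8] = 47; s[9] = 49; s[10] = 8; s[11] = 7; s[12] = 2; s[13] = 28; s[14] = 5; s[15] = 43; s[16] = 29; s[17] = 10.
Since s[17] = s[1] = 10, the sequence is periodic with period 16.

16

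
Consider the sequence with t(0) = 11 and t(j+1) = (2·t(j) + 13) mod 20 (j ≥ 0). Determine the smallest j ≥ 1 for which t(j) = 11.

4

Computing terms: t(0) = 11,  t(1) = 15,  t(2) = 3,  t(3) = 19,  t(4) = 11.
The sequence repeats with period 4.
The value 11 next appears (with j ≥ 1) at t(4).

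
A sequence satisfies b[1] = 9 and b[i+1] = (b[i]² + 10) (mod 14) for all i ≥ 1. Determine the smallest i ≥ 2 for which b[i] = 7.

2

Computing terms: b[1] = 9, b[2] = 7, b[3] = 3, b[4] = 5, b[5] = 7.
Since b[5] = b[2] = 7, the sequence is eventually periodic: after a pre-period of length 1 it cycles with period 3.
The value 7 first appears (with i ≥ 2) at b[2].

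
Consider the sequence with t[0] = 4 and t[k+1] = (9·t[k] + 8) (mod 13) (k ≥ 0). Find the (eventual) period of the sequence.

3

Listing terms: t[0] = 4, t[1] = 5, t[2] = 1, t[3] = 4.
Since t[3] = t[0] = 4, the sequence is periodic with period 3.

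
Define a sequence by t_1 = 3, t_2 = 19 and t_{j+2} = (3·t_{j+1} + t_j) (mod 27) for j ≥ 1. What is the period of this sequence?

Listing terms: t_1 = 3; t_2 = 19; t_3 = 6; t_4 = 10; t_5 = 9; t_6 = 10; t_7 = 12; t_8 = 19; t_9 = 15; t_{10} = 10; t_{11} = 18; t_{12} = 10; t_{13} = 21; t_{14} = 19; t_{15} = 24; t_{16} = 10; t_{17} = 0; t_{18} = 10; t_{19} = 3; t_{20} = 19.
Since (t_{19}, t_{20}) = (t_1, t_2) = (3, 19) (two consecutive terms determine the rest), the sequence is periodic with period 18.

18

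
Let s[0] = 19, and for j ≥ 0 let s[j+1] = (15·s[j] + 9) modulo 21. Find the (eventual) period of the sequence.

7

Listing terms: s[0] = 19,  s[1] = 0,  s[2] = 9,  s[3] = 18,  s[4] = 6,  s[5] = 15,  s[6] = 3,  s[7] = 12,  s[8] = 0.
Since s[8] = s[1] = 0, the sequence is eventually periodic: after a pre-period of length 1 it cycles with period 7.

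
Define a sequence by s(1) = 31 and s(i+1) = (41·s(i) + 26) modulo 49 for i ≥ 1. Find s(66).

We have s(1) = 31,  s(2) = 23,  s(3) = 38,  s(4) = 16,  s(5) = 45,  s(6) = 9,  s(7) = 3,  s(8) = 2,  s(9) = 10,  s(10) = 44,  s(11) = 17,  s(12) = 37,  s(13) = 24,  s(14) = 30,  s(15) = 31.
Since s(15) = s(1) = 31, the sequence is periodic with period 14.
So s(66) = s(1 + ((66-1) mod 14)) = s(10) = 44.

44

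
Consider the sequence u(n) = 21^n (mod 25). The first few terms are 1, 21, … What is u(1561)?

Listing terms: u(0) = 1; u(1) = 21; u(2) = 16; u(3) = 11; u(4) = 6; u(5) = 1.
The sequence repeats with period 5.
(1561 - 0) mod 5 = 1, so u(1561) = u(1) = 21.

21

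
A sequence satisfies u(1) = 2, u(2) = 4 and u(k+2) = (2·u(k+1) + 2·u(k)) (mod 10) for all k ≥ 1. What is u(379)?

Listing terms: u(1) = 2; u(2) = 4; u(3) = 2; u(4) = 2; u(5) = 8; u(6) = 0; u(7) = 6; u(8) = 2; u(9) = 6; u(10) = 6; u(11) = 4; u(12) = 0; u(13) = 8; u(14) = 6; u(15) = 8; u(16) = 8; u(17) = 2; u(18) = 0; u(19) = 4; u(20) = 8; u(21) = 4; u(22) = 4; u(23) = 6; u(24) = 0; u(25) = 2; u(26) = 4.
Since (u(25), u(26)) = (u(1), u(2)) = (2, 4) (two consecutive terms determine the rest), the sequence is periodic with period 24.
(379 - 1) mod 24 = 18, so u(379) = u(19) = 4.

4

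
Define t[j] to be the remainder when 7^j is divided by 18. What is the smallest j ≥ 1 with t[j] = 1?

Computing terms: t[0] = 1,  t[1] = 7,  t[2] = 13,  t[3] = 1.
Since t[3] = t[0] = 1, the sequence is periodic with period 3.
The value 1 next appears (with j ≥ 1) at t[3].

3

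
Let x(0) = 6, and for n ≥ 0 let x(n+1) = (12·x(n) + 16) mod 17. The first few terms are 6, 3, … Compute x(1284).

12

Listing terms: x(0) = 6, x(1) = 3, x(2) = 1, x(3) = 11, x(4) = 12, x(5) = 7, x(6) = 15, x(7) = 9, x(8) = 5, x(9) = 8, x(10) = 10, x(11) = 0, x(12) = 16, x(13) = 4, x(14) = 13, x(15) = 2, x(16) = 6.
The sequence repeats with period 16.
(1284 - 0) mod 16 = 4, so x(1284) = x(4) = 12.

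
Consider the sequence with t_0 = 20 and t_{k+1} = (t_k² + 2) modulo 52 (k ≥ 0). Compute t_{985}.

38

Listing terms: t_0 = 20,  t_1 = 38,  t_2 = 42,  t_3 = 50,  t_4 = 6,  t_5 = 38.
Since t_5 = t_1 = 38, the sequence is eventually periodic: after a pre-period of length 1 it cycles with period 4.
For k ≥ 1, t_k depends only on (k - 1) mod 4. (985 - 1) mod 4 = 0, so t_{985} = t_1 = 38.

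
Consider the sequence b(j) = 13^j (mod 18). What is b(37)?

13

Listing terms: b(0) = 1; b(1) = 13; b(2) = 7; b(3) = 1.
Since b(3) = b(0) = 1, the sequence is periodic with period 3.
(37 - 0) mod 3 = 1, so b(37) = b(1) = 13.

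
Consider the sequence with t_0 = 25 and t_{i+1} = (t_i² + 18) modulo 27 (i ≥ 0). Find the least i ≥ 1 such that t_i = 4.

We have t_0 = 25,  t_1 = 22,  t_2 = 16,  t_3 = 4,  t_4 = 7,  t_5 = 13,  t_6 = 25.
The sequence repeats with period 6.
The value 4 first appears (with i ≥ 1) at t_3.

3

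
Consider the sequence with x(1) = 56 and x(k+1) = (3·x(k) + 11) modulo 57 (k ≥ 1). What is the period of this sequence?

Listing terms: x(1) = 56, x(2) = 8, x(3) = 35, x(4) = 2, x(5) = 17, x(6) = 5, x(7) = 26, x(8) = 32, x(9) = 50, x(10) = 47, x(11) = 38, x(12) = 11, x(13) = 44, x(14) = 29, x(15) = 41, x(16) = 20, x(17) = 14, x(18) = 53, x(19) = 56.
The sequence repeats with period 18.

18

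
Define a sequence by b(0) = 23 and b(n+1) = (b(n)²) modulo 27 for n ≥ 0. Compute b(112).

22

b(0) = 23; b(1) = 16; b(2) = 13; b(3) = 7; b(4) = 22; b(5) = 25; b(6) = 4; b(7) = 16.
Since b(7) = b(1) = 16, the sequence is eventually periodic: after a pre-period of length 1 it cycles with period 6.
For n ≥ 1, b(n) depends only on (n - 1) mod 6. (112 - 1) mod 6 = 3, so b(112) = b(4) = 22.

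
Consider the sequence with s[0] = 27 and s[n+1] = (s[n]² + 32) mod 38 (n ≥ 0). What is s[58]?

Computing terms: s[0] = 27, s[1] = 1, s[2] = 33, s[3] = 19, s[4] = 13, s[5] = 11, s[6] = 1.
Since s[6] = s[1] = 1, the sequence is eventually periodic: after a pre-period of length 1 it cycles with period 5.
For n ≥ 1, s[n] depends only on (n - 1) mod 5. (58 - 1) mod 5 = 2, so s[58] = s[3] = 19.

19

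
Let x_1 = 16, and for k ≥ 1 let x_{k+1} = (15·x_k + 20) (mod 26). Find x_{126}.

14

We have x_1 = 16,  x_2 = 0,  x_3 = 20,  x_4 = 8,  x_5 = 10,  x_6 = 14,  x_7 = 22,  x_8 = 12,  x_9 = 18,  x_{10} = 4,  x_{11} = 2,  x_{12} = 24,  x_{13} = 16.
Since x_{13} = x_1 = 16, the sequence is periodic with period 12.
(126 - 1) mod 12 = 5, so x_{126} = x_6 = 14.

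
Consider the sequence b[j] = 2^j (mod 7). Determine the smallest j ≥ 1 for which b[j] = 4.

2

Computing terms: b[0] = 1, b[1] = 2, b[2] = 4, b[3] = 1.
The sequence repeats with period 3.
The value 4 first appears (with j ≥ 1) at b[2].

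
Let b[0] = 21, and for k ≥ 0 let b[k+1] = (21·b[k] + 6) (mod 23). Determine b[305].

14

Computing terms: b[0] = 21; b[1] = 10; b[2] = 9; b[3] = 11; b[4] = 7; b[5] = 15; b[6] = 22; b[7] = 8; b[8] = 13; b[9] = 3; b[10] = 0; b[11] = 6; b[12] = 17; b[13] = 18; b[14] = 16; b[15] = 20; b[16] = 12; b[17] = 5; b[18] = 19; b[19] = 14; b[20] = 1; b[21] = 4; b[22] = 21.
Since b[22] = b[0] = 21, the sequence is periodic with period 22.
(305 - 0) mod 22 = 19, so b[305] = b[19] = 14.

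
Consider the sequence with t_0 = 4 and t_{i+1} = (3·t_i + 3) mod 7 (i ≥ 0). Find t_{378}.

4

Computing terms: t_0 = 4,  t_1 = 1,  t_2 = 6,  t_3 = 0,  t_4 = 3,  t_5 = 5,  t_6 = 4.
Since t_6 = t_0 = 4, the sequence is periodic with period 6.
So t_{378} = t_{0 + ((378-0) mod 6)} = t_0 = 4.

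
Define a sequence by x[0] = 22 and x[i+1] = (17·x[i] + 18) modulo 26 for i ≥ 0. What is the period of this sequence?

6

Computing terms: x[0] = 22,  x[1] = 2,  x[2] = 0,  x[3] = 18,  x[4] = 12,  x[5] = 14,  x[6] = 22.
The sequence repeats with period 6.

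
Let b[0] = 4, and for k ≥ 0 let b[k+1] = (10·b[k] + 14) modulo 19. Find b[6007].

We have b[0] = 4, b[1] = 16, b[2] = 3, b[3] = 6, b[4] = 17, b[5] = 13, b[6] = 11, b[7] = 10, b[8] = 0, b[9] = 14, b[10] = 2, b[11] = 15, b[12] = 12, b[13] = 1, b[14] = 5, b[15] = 7, b[16] = 8, b[17] = 18, b[18] = 4.
The sequence repeats with period 18.
(6007 - 0) mod 18 = 13, so b[6007] = b[13] = 1.

1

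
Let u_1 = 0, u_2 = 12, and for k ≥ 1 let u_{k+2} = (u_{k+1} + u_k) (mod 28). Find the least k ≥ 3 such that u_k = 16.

Computing terms: u_1 = 0; u_2 = 12; u_3 = 12; u_4 = 24; u_5 = 8; u_6 = 4; u_7 = 12; u_8 = 16; u_9 = 0; u_{10} = 16; u_{11} = 16; u_{12} = 4; u_{13} = 20; u_{14} = 24; u_{15} = 16; u_{16} = 12; u_{17} = 0; u_{18} = 12.
Since (u_{17}, u_{18}) = (u_1, u_2) = (0, 12) (two consecutive terms determine the rest), the sequence is periodic with period 16.
The value 16 first appears (with k ≥ 3) at u_8.

8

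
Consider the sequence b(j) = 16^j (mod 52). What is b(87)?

We have b(1) = 16; b(2) = 48; b(3) = 40; b(4) = 16.
The sequence repeats with period 3.
(87 - 1) mod 3 = 2, so b(87) = b(3) = 40.

40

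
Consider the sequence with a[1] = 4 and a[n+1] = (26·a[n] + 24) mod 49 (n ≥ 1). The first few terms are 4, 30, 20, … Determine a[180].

17

Listing terms: a[1] = 4, a[2] = 30, a[3] = 20, a[4] = 5, a[5] = 7, a[6] = 10, a[7] = 39, a[8] = 9, a[9] = 13, a[10] = 19, a[11] = 28, a[12] = 17, a[13] = 25, a[14] = 37, a[15] = 6, a[16] = 33, a[17] = 0, a[18] = 24, a[19] = 11, a[20] = 16, a[21] = 48, a[22] = 47, a[23] = 21, a[24] = 31, a[25] = 46, a[26] = 44, a[27] = 41, a[28] = 12, a[29] = 42, a[30] = 38, a[31] = 32, a[32] = 23, a[33] = 34, a[34] = 26, a[35] = 14, a[36] = 45, a[37] = 18, a[38] = 2, a[39] = 27, a[40] = 40, a[41] = 35, a[42] = 3, a[43] = 4.
The sequence repeats with period 42.
So a[180] = a[1 + ((180-1) mod 42)] = a[12] = 17.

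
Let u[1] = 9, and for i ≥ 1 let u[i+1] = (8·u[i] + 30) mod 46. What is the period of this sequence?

11

We have u[1] = 9, u[2] = 10, u[3] = 18, u[4] = 36, u[5] = 42, u[6] = 44, u[7] = 14, u[8] = 4, u[9] = 16, u[10] = 20, u[11] = 6, u[12] = 32, u[13] = 10.
Since u[13] = u[2] = 10, the sequence is eventually periodic: after a pre-period of length 1 it cycles with period 11.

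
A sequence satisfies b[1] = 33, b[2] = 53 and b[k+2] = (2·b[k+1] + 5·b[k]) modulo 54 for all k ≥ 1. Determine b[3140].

53

We have b[1] = 33,  b[2] = 53,  b[3] = 1,  b[4] = 51,  b[5] = 53,  b[6] = 37,  b[7] = 15,  b[8] = 53,  b[9] = 19,  b[10] = 33,  b[11] = 53.
Since (b[10], b[11]) = (b[1], b[2]) = (33, 53) (two consecutive terms determine the rest), the sequence is periodic with period 9.
(3140 - 1) mod 9 = 7, so b[3140] = b[8] = 53.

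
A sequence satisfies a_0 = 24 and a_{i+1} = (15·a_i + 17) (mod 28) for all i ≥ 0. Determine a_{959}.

17

We have a_0 = 24, a_1 = 13, a_2 = 16, a_3 = 5, a_4 = 8, a_5 = 25, a_6 = 0, a_7 = 17, a_8 = 20, a_9 = 9, a_{10} = 12, a_{11} = 1, a_{12} = 4, a_{13} = 21, a_{14} = 24.
Since a_{14} = a_0 = 24, the sequence is periodic with period 14.
(959 - 0) mod 14 = 7, so a_{959} = a_7 = 17.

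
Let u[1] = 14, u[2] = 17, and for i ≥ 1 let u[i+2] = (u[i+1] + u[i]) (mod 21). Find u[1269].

16

We have u[1] = 14; u[2] = 17; u[3] = 10; u[4] = 6; u[5] = 16; u[6] = 1; u[7] = 17; u[8] = 18; u[9] = 14; u[10] = 11; u[11] = 4; u[12] = 15; u[13] = 19; u[14] = 13; u[15] = 11; u[16] = 3; u[17] = 14; u[18] = 17.
The sequence repeats with period 16.
So u[1269] = u[1 + ((1269-1) mod 16)] = u[5] = 16.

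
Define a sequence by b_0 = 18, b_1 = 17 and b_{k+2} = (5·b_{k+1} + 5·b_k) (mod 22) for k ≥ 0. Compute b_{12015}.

Listing terms: b_0 = 18,  b_1 = 17,  b_2 = 21,  b_3 = 14,  b_4 = 21,  b_5 = 21,  b_6 = 12,  b_7 = 11,  b_8 = 5,  b_9 = 14,  b_{10} = 7,  b_{11} = 17,  b_{12} = 10,  b_{13} = 3,  b_{14} = 21,  b_{15} = 10,  b_{16} = 1,  b_{17} = 11,  b_{18} = 16,  b_{19} = 3,  b_{20} = 7,  b_{21} = 6,  b_{22} = 21,  b_{23} = 3,  b_{24} = 10,  b_{25} = 21,  b_{26} = 1,  b_{27} = 0,  b_{28} = 5,  b_{29} = 3,  b_{30} = 18,  b_{31} = 17.
The sequence repeats with period 30.
So b_{12015} = b_{0 + ((12015-0) mod 30)} = b_{15} = 10.

10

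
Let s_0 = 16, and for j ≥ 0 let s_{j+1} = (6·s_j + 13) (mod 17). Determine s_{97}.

s_0 = 16; s_1 = 7; s_2 = 4; s_3 = 3; s_4 = 14; s_5 = 12; s_6 = 0; s_7 = 13; s_8 = 6; s_9 = 15; s_{10} = 1; s_{11} = 2; s_{12} = 8; s_{13} = 10; s_{14} = 5; s_{15} = 9; s_{16} = 16.
The sequence repeats with period 16.
So s_{97} = s_{0 + ((97-0) mod 16)} = s_1 = 7.

7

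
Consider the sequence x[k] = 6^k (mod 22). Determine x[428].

4

We have x[1] = 6; x[2] = 14; x[3] = 18; x[4] = 20; x[5] = 10; x[6] = 16; x[7] = 8; x[8] = 4; x[9] = 2; x[10] = 12; x[11] = 6.
Since x[11] = x[1] = 6, the sequence is periodic with period 10.
(428 - 1) mod 10 = 7, so x[428] = x[8] = 4.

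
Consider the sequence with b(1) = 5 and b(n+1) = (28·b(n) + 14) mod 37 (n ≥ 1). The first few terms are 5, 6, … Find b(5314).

4

Listing terms: b(1) = 5; b(2) = 6; b(3) = 34; b(4) = 4; b(5) = 15; b(6) = 27; b(7) = 30; b(8) = 3; b(9) = 24; b(10) = 20; b(11) = 19; b(12) = 28; b(13) = 21; b(14) = 10; b(15) = 35; b(16) = 32; b(17) = 22; b(18) = 1; b(19) = 5.
Since b(19) = b(1) = 5, the sequence is periodic with period 18.
So b(5314) = b(1 + ((5314-1) mod 18)) = b(4) = 4.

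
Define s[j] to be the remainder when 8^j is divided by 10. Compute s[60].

6

We have s[1] = 8; s[2] = 4; s[3] = 2; s[4] = 6; s[5] = 8.
Since s[5] = s[1] = 8, the sequence is periodic with period 4.
(60 - 1) mod 4 = 3, so s[60] = s[4] = 6.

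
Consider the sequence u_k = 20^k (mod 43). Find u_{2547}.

u_1 = 20, u_2 = 13, u_3 = 2, u_4 = 40, u_5 = 26, u_6 = 4, u_7 = 37, u_8 = 9, u_9 = 8, u_{10} = 31, u_{11} = 18, u_{12} = 16, u_{13} = 19, u_{14} = 36, u_{15} = 32, u_{16} = 38, u_{17} = 29, u_{18} = 21, u_{19} = 33, u_{20} = 15, u_{21} = 42, u_{22} = 23, u_{23} = 30, u_{24} = 41, u_{25} = 3, u_{26} = 17, u_{27} = 39, u_{28} = 6, u_{29} = 34, u_{30} = 35, u_{31} = 12, u_{32} = 25, u_{33} = 27, u_{34} = 24, u_{35} = 7, u_{36} = 11, u_{37} = 5, u_{38} = 14, u_{39} = 22, u_{40} = 10, u_{41} = 28, u_{42} = 1, u_{43} = 20.
The sequence repeats with period 42.
(2547 - 1) mod 42 = 26, so u_{2547} = u_{27} = 39.

39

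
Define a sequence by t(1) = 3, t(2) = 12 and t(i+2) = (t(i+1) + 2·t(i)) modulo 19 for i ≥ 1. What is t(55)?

t(1) = 3, t(2) = 12, t(3) = 18, t(4) = 4, t(5) = 2, t(6) = 10, t(7) = 14, t(8) = 15, t(9) = 5, t(10) = 16, t(11) = 7, t(12) = 1, t(13) = 15, t(14) = 17, t(15) = 9, t(16) = 5, t(17) = 4, t(18) = 14, t(19) = 3, t(20) = 12.
The sequence repeats with period 18.
So t(55) = t(1 + ((55-1) mod 18)) = t(1) = 3.

3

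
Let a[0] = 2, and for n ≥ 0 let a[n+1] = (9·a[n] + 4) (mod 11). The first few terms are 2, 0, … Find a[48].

7

Computing terms: a[0] = 2,  a[1] = 0,  a[2] = 4,  a[3] = 7,  a[4] = 1,  a[5] = 2.
Since a[5] = a[0] = 2, the sequence is periodic with period 5.
So a[48] = a[0 + ((48-0) mod 5)] = a[3] = 7.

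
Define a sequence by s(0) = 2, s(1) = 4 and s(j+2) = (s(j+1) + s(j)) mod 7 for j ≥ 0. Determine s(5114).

Listing terms: s(0) = 2, s(1) = 4, s(2) = 6, s(3) = 3, s(4) = 2, s(5) = 5, s(6) = 0, s(7) = 5, s(8) = 5, s(9) = 3, s(10) = 1, s(11) = 4, s(12) = 5, s(13) = 2, s(14) = 0, s(15) = 2, s(16) = 2, s(17) = 4.
Since (s(16), s(17)) = (s(0), s(1)) = (2, 4) (two consecutive terms determine the rest), the sequence is periodic with period 16.
So s(5114) = s(0 + ((5114-0) mod 16)) = s(10) = 1.

1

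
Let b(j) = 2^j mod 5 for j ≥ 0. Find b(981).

Listing terms: b(0) = 1,  b(1) = 2,  b(2) = 4,  b(3) = 3,  b(4) = 1.
Since b(4) = b(0) = 1, the sequence is periodic with period 4.
(981 - 0) mod 4 = 1, so b(981) = b(1) = 2.

2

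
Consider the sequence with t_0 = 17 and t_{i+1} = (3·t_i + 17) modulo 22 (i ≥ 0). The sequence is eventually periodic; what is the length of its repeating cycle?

10

Listing terms: t_0 = 17,  t_1 = 2,  t_2 = 1,  t_3 = 20,  t_4 = 11,  t_5 = 6,  t_6 = 13,  t_7 = 12,  t_8 = 9,  t_9 = 0,  t_{10} = 17.
The sequence repeats with period 10.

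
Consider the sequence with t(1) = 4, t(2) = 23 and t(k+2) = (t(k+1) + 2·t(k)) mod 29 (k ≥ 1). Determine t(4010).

t(1) = 4, t(2) = 23, t(3) = 2, t(4) = 19, t(5) = 23, t(6) = 3, t(7) = 20, t(8) = 26, t(9) = 8, t(10) = 2, t(11) = 18, t(12) = 22, t(13) = 0, t(14) = 15, t(15) = 15, t(16) = 16, t(17) = 17, t(18) = 20, t(19) = 25, t(20) = 7, t(21) = 28, t(22) = 13, t(23) = 11, t(24) = 8, t(25) = 1, t(26) = 17, t(27) = 19, t(28) = 24, t(29) = 4, t(30) = 23.
The sequence repeats with period 28.
So t(4010) = t(1 + ((4010-1) mod 28)) = t(6) = 3.

3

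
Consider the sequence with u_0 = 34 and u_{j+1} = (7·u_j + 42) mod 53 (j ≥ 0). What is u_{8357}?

We have u_0 = 34; u_1 = 15; u_2 = 41; u_3 = 11; u_4 = 13; u_5 = 27; u_6 = 19; u_7 = 16; u_8 = 48; u_9 = 7; u_{10} = 38; u_{11} = 43; u_{12} = 25; u_{13} = 5; u_{14} = 24; u_{15} = 51; u_{16} = 28; u_{17} = 26; u_{18} = 12; u_{19} = 20; u_{20} = 23; u_{21} = 44; u_{22} = 32; u_{23} = 1; u_{24} = 49; u_{25} = 14; u_{26} = 34.
Since u_{26} = u_0 = 34, the sequence is periodic with period 26.
(8357 - 0) mod 26 = 11, so u_{8357} = u_{11} = 43.

43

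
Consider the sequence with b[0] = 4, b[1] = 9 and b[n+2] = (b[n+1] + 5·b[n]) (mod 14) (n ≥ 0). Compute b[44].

Listing terms: b[0] = 4; b[1] = 9; b[2] = 1; b[3] = 4; b[4] = 9.
The sequence repeats with period 3.
(44 - 0) mod 3 = 2, so b[44] = b[2] = 1.

1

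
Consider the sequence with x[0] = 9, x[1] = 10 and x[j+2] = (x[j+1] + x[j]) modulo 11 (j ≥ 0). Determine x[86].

4

We have x[0] = 9; x[1] = 10; x[2] = 8; x[3] = 7; x[4] = 4; x[5] = 0; x[6] = 4; x[7] = 4; x[8] = 8; x[9] = 1; x[10] = 9; x[11] = 10.
The sequence repeats with period 10.
So x[86] = x[0 + ((86-0) mod 10)] = x[6] = 4.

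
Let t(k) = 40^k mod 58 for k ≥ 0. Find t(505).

t(0) = 1; t(1) = 40; t(2) = 34; t(3) = 26; t(4) = 54; t(5) = 14; t(6) = 38; t(7) = 12; t(8) = 16; t(9) = 2; t(10) = 22; t(11) = 10; t(12) = 52; t(13) = 50; t(14) = 28; t(15) = 18; t(16) = 24; t(17) = 32; t(18) = 4; t(19) = 44; t(20) = 20; t(21) = 46; t(22) = 42; t(23) = 56; t(24) = 36; t(25) = 48; t(26) = 6; t(27) = 8; t(28) = 30; t(29) = 40.
Since t(29) = t(1) = 40, the sequence is eventually periodic: after a pre-period of length 1 it cycles with period 28.
For k ≥ 1, t(k) depends only on (k - 1) mod 28. (505 - 1) mod 28 = 0, so t(505) = t(1) = 40.

40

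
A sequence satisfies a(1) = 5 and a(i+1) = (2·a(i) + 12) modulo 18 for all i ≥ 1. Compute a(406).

Computing terms: a(1) = 5; a(2) = 4; a(3) = 2; a(4) = 16; a(5) = 8; a(6) = 10; a(7) = 14; a(8) = 4.
Since a(8) = a(2) = 4, the sequence is eventually periodic: after a pre-period of length 1 it cycles with period 6.
For i ≥ 2, a(i) depends only on (i - 2) mod 6. (406 - 2) mod 6 = 2, so a(406) = a(4) = 16.

16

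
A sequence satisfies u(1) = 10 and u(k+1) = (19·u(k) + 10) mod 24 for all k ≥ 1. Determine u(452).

Computing terms: u(1) = 10, u(2) = 8, u(3) = 18, u(4) = 16, u(5) = 2, u(6) = 0, u(7) = 10.
Since u(7) = u(1) = 10, the sequence is periodic with period 6.
So u(452) = u(1 + ((452-1) mod 6)) = u(2) = 8.

8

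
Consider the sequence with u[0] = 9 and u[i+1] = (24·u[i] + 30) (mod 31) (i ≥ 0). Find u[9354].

We have u[0] = 9; u[1] = 29; u[2] = 13; u[3] = 1; u[4] = 23; u[5] = 24; u[6] = 17; u[7] = 4; u[8] = 2; u[9] = 16; u[10] = 11; u[11] = 15; u[12] = 18; u[13] = 28; u[14] = 20; u[15] = 14; u[16] = 25; u[17] = 10; u[18] = 22; u[19] = 0; u[20] = 30; u[21] = 6; u[22] = 19; u[23] = 21; u[24] = 7; u[25] = 12; u[26] = 8; u[27] = 5; u[28] = 26; u[29] = 3; u[30] = 9.
Since u[30] = u[0] = 9, the sequence is periodic with period 30.
(9354 - 0) mod 30 = 24, so u[9354] = u[24] = 7.

7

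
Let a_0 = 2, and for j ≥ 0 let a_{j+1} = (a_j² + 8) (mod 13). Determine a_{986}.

9

Computing terms: a_0 = 2,  a_1 = 12,  a_2 = 9,  a_3 = 11,  a_4 = 12.
Since a_4 = a_1 = 12, the sequence is eventually periodic: after a pre-period of length 1 it cycles with period 3.
For j ≥ 1, a_j depends only on (j - 1) mod 3. (986 - 1) mod 3 = 1, so a_{986} = a_2 = 9.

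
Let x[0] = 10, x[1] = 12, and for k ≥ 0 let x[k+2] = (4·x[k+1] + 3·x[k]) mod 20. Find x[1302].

Computing terms: x[0] = 10,  x[1] = 12,  x[2] = 18,  x[3] = 8,  x[4] = 6,  x[5] = 8,  x[6] = 10,  x[7] = 4,  x[8] = 6,  x[9] = 16,  x[10] = 2,  x[11] = 16,  x[12] = 10,  x[13] = 8,  x[14] = 2,  x[15] = 12,  x[16] = 14,  x[17] = 12,  x[18] = 10,  x[19] = 16,  x[20] = 14,  x[21] = 4,  x[22] = 18,  x[23] = 4,  x[24] = 10,  x[25] = 12.
Since (x[24], x[25]) = (x[0], x[1]) = (10, 12) (two consecutive terms determine the rest), the sequence is periodic with period 24.
So x[1302] = x[0 + ((1302-0) mod 24)] = x[6] = 10.

10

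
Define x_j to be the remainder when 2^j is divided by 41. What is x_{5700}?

Listing terms: x_0 = 1,  x_1 = 2,  x_2 = 4,  x_3 = 8,  x_4 = 16,  x_5 = 32,  x_6 = 23,  x_7 = 5,  x_8 = 10,  x_9 = 20,  x_{10} = 40,  x_{11} = 39,  x_{12} = 37,  x_{13} = 33,  x_{14} = 25,  x_{15} = 9,  x_{16} = 18,  x_{17} = 36,  x_{18} = 31,  x_{19} = 21,  x_{20} = 1.
The sequence repeats with period 20.
So x_{5700} = x_{0 + ((5700-0) mod 20)} = x_0 = 1.

1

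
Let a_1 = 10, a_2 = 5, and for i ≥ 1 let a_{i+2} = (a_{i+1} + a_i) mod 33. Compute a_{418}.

We have a_1 = 10, a_2 = 5, a_3 = 15, a_4 = 20, a_5 = 2, a_6 = 22, a_7 = 24, a_8 = 13, a_9 = 4, a_{10} = 17, a_{11} = 21, a_{12} = 5, a_{13} = 26, a_{14} = 31, a_{15} = 24, a_{16} = 22, a_{17} = 13, a_{18} = 2, a_{19} = 15, a_{20} = 17, a_{21} = 32, a_{22} = 16, a_{23} = 15, a_{24} = 31, a_{25} = 13, a_{26} = 11, a_{27} = 24, a_{28} = 2, a_{29} = 26, a_{30} = 28, a_{31} = 21, a_{32} = 16, a_{33} = 4, a_{34} = 20, a_{35} = 24, a_{36} = 11, a_{37} = 2, a_{38} = 13, a_{39} = 15, a_{40} = 28, a_{41} = 10, a_{42} = 5.
Since (a_{41}, a_{42}) = (a_1, a_2) = (10, 5) (two consecutive terms determine the rest), the sequence is periodic with period 40.
So a_{418} = a_{1 + ((418-1) mod 40)} = a_{18} = 2.

2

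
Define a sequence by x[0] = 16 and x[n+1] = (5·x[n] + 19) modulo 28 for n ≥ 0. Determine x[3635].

5

Computing terms: x[0] = 16, x[1] = 15, x[2] = 10, x[3] = 13, x[4] = 0, x[5] = 19, x[6] = 2, x[7] = 1, x[8] = 24, x[9] = 27, x[10] = 14, x[11] = 5, x[12] = 16.
The sequence repeats with period 12.
So x[3635] = x[0 + ((3635-0) mod 12)] = x[11] = 5.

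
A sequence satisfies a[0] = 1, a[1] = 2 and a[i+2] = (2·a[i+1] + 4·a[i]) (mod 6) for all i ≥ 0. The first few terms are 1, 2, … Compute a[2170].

We have a[0] = 1,  a[1] = 2,  a[2] = 2,  a[3] = 0,  a[4] = 2,  a[5] = 4,  a[6] = 4,  a[7] = 0,  a[8] = 4,  a[9] = 2,  a[10] = 2.
Since (a[9], a[10]) = (a[1], a[2]) = (2, 2) (two consecutive terms determine the rest), the sequence is eventually periodic: after a pre-period of length 1 it cycles with period 8.
For i ≥ 1, a[i] depends only on (i - 1) mod 8. (2170 - 1) mod 8 = 1, so a[2170] = a[2] = 2.

2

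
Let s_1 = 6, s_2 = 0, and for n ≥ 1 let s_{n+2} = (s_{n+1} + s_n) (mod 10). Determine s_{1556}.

s_1 = 6,  s_2 = 0,  s_3 = 6,  s_4 = 6,  s_5 = 2,  s_6 = 8,  s_7 = 0,  s_8 = 8,  s_9 = 8,  s_{10} = 6,  s_{11} = 4,  s_{12} = 0,  s_{13} = 4,  s_{14} = 4,  s_{15} = 8,  s_{16} = 2,  s_{17} = 0,  s_{18} = 2,  s_{19} = 2,  s_{20} = 4,  s_{21} = 6,  s_{22} = 0.
The sequence repeats with period 20.
(1556 - 1) mod 20 = 15, so s_{1556} = s_{16} = 2.

2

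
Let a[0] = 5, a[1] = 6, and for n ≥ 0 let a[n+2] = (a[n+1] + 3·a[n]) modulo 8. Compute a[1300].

6

a[0] = 5; a[1] = 6; a[2] = 5; a[3] = 7; a[4] = 6; a[5] = 3; a[6] = 5; a[7] = 6.
Since (a[6], a[7]) = (a[0], a[1]) = (5, 6) (two consecutive terms determine the rest), the sequence is periodic with period 6.
(1300 - 0) mod 6 = 4, so a[1300] = a[4] = 6.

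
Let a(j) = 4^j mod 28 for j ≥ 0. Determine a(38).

16

Listing terms: a(0) = 1; a(1) = 4; a(2) = 16; a(3) = 8; a(4) = 4.
Since a(4) = a(1) = 4, the sequence is eventually periodic: after a pre-period of length 1 it cycles with period 3.
For j ≥ 1, a(j) depends only on (j - 1) mod 3. (38 - 1) mod 3 = 1, so a(38) = a(2) = 16.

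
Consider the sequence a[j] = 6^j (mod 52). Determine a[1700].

Listing terms: a[1] = 6; a[2] = 36; a[3] = 8; a[4] = 48; a[5] = 28; a[6] = 12; a[7] = 20; a[8] = 16; a[9] = 44; a[10] = 4; a[11] = 24; a[12] = 40; a[13] = 32; a[14] = 36.
Since a[14] = a[2] = 36, the sequence is eventually periodic: after a pre-period of length 1 it cycles with period 12.
For j ≥ 2, a[j] depends only on (j - 2) mod 12. (1700 - 2) mod 12 = 6, so a[1700] = a[8] = 16.

16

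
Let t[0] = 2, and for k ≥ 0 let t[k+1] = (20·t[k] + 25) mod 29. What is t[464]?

t[0] = 2; t[1] = 7; t[2] = 20; t[3] = 19; t[4] = 28; t[5] = 5; t[6] = 9; t[7] = 2.
The sequence repeats with period 7.
So t[464] = t[0 + ((464-0) mod 7)] = t[2] = 20.

20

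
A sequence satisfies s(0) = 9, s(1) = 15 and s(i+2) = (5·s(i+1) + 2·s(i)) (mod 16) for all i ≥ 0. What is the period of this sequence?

Computing terms: s(0) = 9,  s(1) = 15,  s(2) = 13,  s(3) = 15,  s(4) = 5,  s(5) = 7,  s(6) = 13,  s(7) = 15.
Since (s(6), s(7)) = (s(2), s(3)) = (13, 15) (two consecutive terms determine the rest), the sequence is eventually periodic: after a pre-period of length 2 it cycles with period 4.

4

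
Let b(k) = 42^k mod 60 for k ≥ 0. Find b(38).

24

Listing terms: b(0) = 1; b(1) = 42; b(2) = 24; b(3) = 48; b(4) = 36; b(5) = 12; b(6) = 24.
Since b(6) = b(2) = 24, the sequence is eventually periodic: after a pre-period of length 2 it cycles with period 4.
For k ≥ 2, b(k) depends only on (k - 2) mod 4. (38 - 2) mod 4 = 0, so b(38) = b(2) = 24.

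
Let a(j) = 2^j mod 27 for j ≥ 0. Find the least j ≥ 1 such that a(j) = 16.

Computing terms: a(0) = 1; a(1) = 2; a(2) = 4; a(3) = 8; a(4) = 16; a(5) = 5; a(6) = 10; a(7) = 20; a(8) = 13; a(9) = 26; a(10) = 25; a(11) = 23; a(12) = 19; a(13) = 11; a(14) = 22; a(15) = 17; a(16) = 7; a(17) = 14; a(18) = 1.
Since a(18) = a(0) = 1, the sequence is periodic with period 18.
The value 16 first appears (with j ≥ 1) at a(4).

4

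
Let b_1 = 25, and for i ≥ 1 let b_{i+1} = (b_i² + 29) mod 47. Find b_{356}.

b_1 = 25,  b_2 = 43,  b_3 = 45,  b_4 = 33,  b_5 = 37,  b_6 = 35,  b_7 = 32,  b_8 = 19,  b_9 = 14,  b_{10} = 37.
Since b_{10} = b_5 = 37, the sequence is eventually periodic: after a pre-period of length 4 it cycles with period 5.
For i ≥ 5, b_i depends only on (i - 5) mod 5. (356 - 5) mod 5 = 1, so b_{356} = b_6 = 35.

35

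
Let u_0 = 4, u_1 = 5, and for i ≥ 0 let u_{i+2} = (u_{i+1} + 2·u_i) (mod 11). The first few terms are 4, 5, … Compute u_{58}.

We have u_0 = 4,  u_1 = 5,  u_2 = 2,  u_3 = 1,  u_4 = 5,  u_5 = 7,  u_6 = 6,  u_7 = 9,  u_8 = 10,  u_9 = 6,  u_{10} = 4,  u_{11} = 5.
Since (u_{10}, u_{11}) = (u_0, u_1) = (4, 5) (two consecutive terms determine the rest), the sequence is periodic with period 10.
(58 - 0) mod 10 = 8, so u_{58} = u_8 = 10.

10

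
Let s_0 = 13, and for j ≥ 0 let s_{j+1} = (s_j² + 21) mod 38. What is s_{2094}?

25

Computing terms: s_0 = 13,  s_1 = 0,  s_2 = 21,  s_3 = 6,  s_4 = 19,  s_5 = 2,  s_6 = 25,  s_7 = 0.
Since s_7 = s_1 = 0, the sequence is eventually periodic: after a pre-period of length 1 it cycles with period 6.
For j ≥ 1, s_j depends only on (j - 1) mod 6. (2094 - 1) mod 6 = 5, so s_{2094} = s_6 = 25.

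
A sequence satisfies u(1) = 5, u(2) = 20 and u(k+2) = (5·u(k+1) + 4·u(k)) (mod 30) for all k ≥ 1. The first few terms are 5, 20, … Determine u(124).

20

u(1) = 5,  u(2) = 20,  u(3) = 0,  u(4) = 20,  u(5) = 10,  u(6) = 10,  u(7) = 0,  u(8) = 10,  u(9) = 20,  u(10) = 20,  u(11) = 0.
Since (u(10), u(11)) = (u(2), u(3)) = (20, 0) (two consecutive terms determine the rest), the sequence is eventually periodic: after a pre-period of length 1 it cycles with period 8.
For k ≥ 2, u(k) depends only on (k - 2) mod 8. (124 - 2) mod 8 = 2, so u(124) = u(4) = 20.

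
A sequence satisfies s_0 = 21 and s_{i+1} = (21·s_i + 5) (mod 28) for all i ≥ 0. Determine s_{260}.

5

Listing terms: s_0 = 21; s_1 = 26; s_2 = 19; s_3 = 12; s_4 = 5; s_5 = 26.
Since s_5 = s_1 = 26, the sequence is eventually periodic: after a pre-period of length 1 it cycles with period 4.
For i ≥ 1, s_i depends only on (i - 1) mod 4. (260 - 1) mod 4 = 3, so s_{260} = s_4 = 5.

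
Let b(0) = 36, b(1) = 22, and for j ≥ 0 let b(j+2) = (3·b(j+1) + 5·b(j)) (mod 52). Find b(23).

Listing terms: b(0) = 36; b(1) = 22; b(2) = 38; b(3) = 16; b(4) = 30; b(5) = 14; b(6) = 36; b(7) = 22.
Since (b(6), b(7)) = (b(0), b(1)) = (36, 22) (two consecutive terms determine the rest), the sequence is periodic with period 6.
So b(23) = b(0 + ((23-0) mod 6)) = b(5) = 14.

14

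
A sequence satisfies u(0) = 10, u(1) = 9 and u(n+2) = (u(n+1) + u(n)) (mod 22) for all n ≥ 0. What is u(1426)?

Computing terms: u(0) = 10, u(1) = 9, u(2) = 19, u(3) = 6, u(4) = 3, u(5) = 9, u(6) = 12, u(7) = 21, u(8) = 11, u(9) = 10, u(10) = 21, u(11) = 9, u(12) = 8, u(13) = 17, u(14) = 3, u(15) = 20, u(16) = 1, u(17) = 21, u(18) = 0, u(19) = 21, u(20) = 21, u(21) = 20, u(22) = 19, u(23) = 17, u(24) = 14, u(25) = 9, u(26) = 1, u(27) = 10, u(28) = 11, u(29) = 21, u(30) = 10, u(31) = 9.
The sequence repeats with period 30.
So u(1426) = u(0 + ((1426-0) mod 30)) = u(16) = 1.

1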